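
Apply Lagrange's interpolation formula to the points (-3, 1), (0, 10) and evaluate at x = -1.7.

Lagrange interpolation formula:
P(x) = Σ yᵢ × Lᵢ(x)
where Lᵢ(x) = Π_{j≠i} (x - xⱼ)/(xᵢ - xⱼ)

L_0(-1.7) = (-1.7 - 0)/(-3 - 0) = 0.566667
L_1(-1.7) = (-1.7 - (-3))/(0 - (-3)) = 0.433333

P(-1.7) = 1×L_0(-1.7) + 10×L_1(-1.7)
P(-1.7) = 4.900000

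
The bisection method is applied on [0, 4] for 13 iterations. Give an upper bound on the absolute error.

Bisection error bound: |error| ≤ (b-a)/2^n
|error| ≤ (4 - 0)/2^13 = 4/2^13
|error| ≤ 0.0004882812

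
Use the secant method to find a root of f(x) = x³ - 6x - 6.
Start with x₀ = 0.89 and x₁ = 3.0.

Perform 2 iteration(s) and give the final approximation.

f(x) = x³ - 6x - 6
x₀ = 0.89, x₁ = 3.0

Secant formula: x_{n+1} = x_n - f(x_n)(x_n - x_{n-1})/(f(x_n) - f(x_{n-1}))

Iteration 1:
  f(0.890000) = -10.635031
  f(3.000000) = 3.000000
  x_2 = 3.000000 - 3.000000×(3.000000 - 0.890000)/(3.000000 - (-10.635031))
       = 2.535755
Iteration 2:
  f(3.000000) = 3.000000
  f(2.535755) = -4.909495
  x_3 = 2.535755 - (-4.909495)×(2.535755 - 3.000000)/(-4.909495 - 3.000000)
       = 2.823916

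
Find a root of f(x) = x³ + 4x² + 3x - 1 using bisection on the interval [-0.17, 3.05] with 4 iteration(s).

f(x) = x³ + 4x² + 3x - 1
Initial interval: [-0.17, 3.05]

Iteration 1:
  c_1 = (-0.170000 + 3.050000)/2 = 1.440000
  f(c_1) = f(1.440000) = 14.600384
  f(a) × f(c) < 0, new interval: [-0.170000, 1.440000]
Iteration 2:
  c_2 = (-0.170000 + 1.440000)/2 = 0.635000
  f(c_2) = f(0.635000) = 2.773948
  f(a) × f(c) < 0, new interval: [-0.170000, 0.635000]
Iteration 3:
  c_3 = (-0.170000 + 0.635000)/2 = 0.232500
  f(c_3) = f(0.232500) = -0.073707
  f(a) × f(c) ≥ 0, new interval: [0.232500, 0.635000]
Iteration 4:
  c_4 = (0.232500 + 0.635000)/2 = 0.433750
  f(c_4) = f(0.433750) = 1.135412
  f(a) × f(c) < 0, new interval: [0.232500, 0.433750]

After 4 iteration(s), the approximation is c_4 = 0.433750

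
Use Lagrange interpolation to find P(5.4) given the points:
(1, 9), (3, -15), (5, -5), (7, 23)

Lagrange interpolation formula:
P(x) = Σ yᵢ × Lᵢ(x)
where Lᵢ(x) = Π_{j≠i} (x - xⱼ)/(xᵢ - xⱼ)

L_0(5.4) = (5.4 - 3)/(1 - 3) × (5.4 - 5)/(1 - 5) × (5.4 - 7)/(1 - 7) = 0.032000
L_1(5.4) = (5.4 - 1)/(3 - 1) × (5.4 - 5)/(3 - 5) × (5.4 - 7)/(3 - 7) = -0.176000
L_2(5.4) = (5.4 - 1)/(5 - 1) × (5.4 - 3)/(5 - 3) × (5.4 - 7)/(5 - 7) = 1.056000
L_3(5.4) = (5.4 - 1)/(7 - 1) × (5.4 - 3)/(7 - 3) × (5.4 - 5)/(7 - 5) = 0.088000

P(5.4) = 9×L_0(5.4) + (-15)×L_1(5.4) + (-5)×L_2(5.4) + 23×L_3(5.4)
P(5.4) = -0.328000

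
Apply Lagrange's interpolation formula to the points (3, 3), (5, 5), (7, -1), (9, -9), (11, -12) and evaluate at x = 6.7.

Lagrange interpolation formula:
P(x) = Σ yᵢ × Lᵢ(x)
where Lᵢ(x) = Π_{j≠i} (x - xⱼ)/(xᵢ - xⱼ)

L_0(6.7) = (6.7 - 5)/(3 - 5) × (6.7 - 7)/(3 - 7) × (6.7 - 9)/(3 - 9) × (6.7 - 11)/(3 - 11) = -0.013135
L_1(6.7) = (6.7 - 3)/(5 - 3) × (6.7 - 7)/(5 - 7) × (6.7 - 9)/(5 - 9) × (6.7 - 11)/(5 - 11) = 0.114353
L_2(6.7) = (6.7 - 3)/(7 - 3) × (6.7 - 5)/(7 - 5) × (6.7 - 9)/(7 - 9) × (6.7 - 11)/(7 - 11) = 0.972002
L_3(6.7) = (6.7 - 3)/(9 - 3) × (6.7 - 5)/(9 - 5) × (6.7 - 7)/(9 - 7) × (6.7 - 11)/(9 - 11) = -0.084522
L_4(6.7) = (6.7 - 3)/(11 - 3) × (6.7 - 5)/(11 - 5) × (6.7 - 7)/(11 - 7) × (6.7 - 9)/(11 - 9) = 0.011302

P(6.7) = 3×L_0(6.7) + 5×L_1(6.7) + (-1)×L_2(6.7) + (-9)×L_3(6.7) + (-12)×L_4(6.7)
P(6.7) = 0.185427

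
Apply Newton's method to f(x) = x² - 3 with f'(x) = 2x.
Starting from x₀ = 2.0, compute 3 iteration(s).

f(x) = x² - 3
f'(x) = 2x
x₀ = 2.0

Newton-Raphson formula: x_{n+1} = x_n - f(x_n)/f'(x_n)

Iteration 1:
  f(2.000000) = 1.000000
  f'(2.000000) = 4.000000
  x_1 = 2.000000 - 1.000000/4.000000 = 1.750000
Iteration 2:
  f(1.750000) = 0.062500
  f'(1.750000) = 3.500000
  x_2 = 1.750000 - 0.062500/3.500000 = 1.732143
Iteration 3:
  f(1.732143) = 0.000319
  f'(1.732143) = 3.464286
  x_3 = 1.732143 - 0.000319/3.464286 = 1.732051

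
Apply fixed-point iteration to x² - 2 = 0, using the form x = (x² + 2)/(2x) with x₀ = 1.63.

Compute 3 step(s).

Equation: x² - 2 = 0
Fixed-point form: x = (x² + 2)/(2x)
x₀ = 1.63

x_1 = g(1.630000) = 1.428497
x_2 = g(1.428497) = 1.414285
x_3 = g(1.414285) = 1.414214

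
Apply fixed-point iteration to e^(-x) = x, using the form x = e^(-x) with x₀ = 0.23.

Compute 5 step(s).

Equation: e^(-x) = x
Fixed-point form: x = e^(-x)
x₀ = 0.23

x_1 = g(0.230000) = 0.794534
x_2 = g(0.794534) = 0.451792
x_3 = g(0.451792) = 0.636487
x_4 = g(0.636487) = 0.529148
x_5 = g(0.529148) = 0.589107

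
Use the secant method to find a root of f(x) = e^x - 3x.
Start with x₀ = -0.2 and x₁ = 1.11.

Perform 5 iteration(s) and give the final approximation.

f(x) = e^x - 3x
x₀ = -0.2, x₁ = 1.11

Secant formula: x_{n+1} = x_n - f(x_n)(x_n - x_{n-1})/(f(x_n) - f(x_{n-1}))

Iteration 1:
  f(-0.200000) = 1.418731
  f(1.110000) = -0.295642
  x_2 = 1.110000 - (-0.295642)×(1.110000 - (-0.200000))/(-0.295642 - 1.418731)
       = 0.884092
Iteration 2:
  f(1.110000) = -0.295642
  f(0.884092) = -0.231491
  x_3 = 0.884092 - (-0.231491)×(0.884092 - 1.110000)/(-0.231491 - (-0.295642))
       = 0.068896
Iteration 3:
  f(0.884092) = -0.231491
  f(0.068896) = 0.864637
  x_4 = 0.068896 - 0.864637×(0.068896 - 0.884092)/(0.864637 - (-0.231491))
       = 0.711931
Iteration 4:
  f(0.068896) = 0.864637
  f(0.711931) = -0.097870
  x_5 = 0.711931 - (-0.097870)×(0.711931 - 0.068896)/(-0.097870 - 0.864637)
       = 0.646546
Iteration 5:
  f(0.711931) = -0.097870
  f(0.646546) = -0.030701
  x_6 = 0.646546 - (-0.030701)×(0.646546 - 0.711931)/(-0.030701 - (-0.097870))
       = 0.616659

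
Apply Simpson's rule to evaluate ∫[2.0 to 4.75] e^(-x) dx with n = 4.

f(x) = e^(-x)
a = 2.0, b = 4.75, n = 4
h = (b - a)/n = 0.687500

Simpson's rule: (h/3)[f(x₀) + 4f(x₁) + 2f(x₂) + ... + f(xₙ)]

x_0 = 2.0000, f(x_0) = 0.135335, coefficient = 1
x_1 = 2.6875, f(x_1) = 0.068051, coefficient = 4
x_2 = 3.3750, f(x_2) = 0.034218, coefficient = 2
x_3 = 4.0625, f(x_3) = 0.017206, coefficient = 4
x_4 = 4.7500, f(x_4) = 0.008652, coefficient = 1

I ≈ (0.687500/3) × 0.553450 = 0.126832
Exact value: 0.126684
Error: 0.000149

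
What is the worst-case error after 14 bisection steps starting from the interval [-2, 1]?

Bisection error bound: |error| ≤ (b-a)/2^n
|error| ≤ (1 - (-2))/2^14 = 3/2^14
|error| ≤ 0.0001831055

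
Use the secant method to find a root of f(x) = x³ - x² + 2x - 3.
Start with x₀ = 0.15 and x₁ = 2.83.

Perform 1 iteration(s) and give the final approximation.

f(x) = x³ - x² + 2x - 3
x₀ = 0.15, x₁ = 2.83

Secant formula: x_{n+1} = x_n - f(x_n)(x_n - x_{n-1})/(f(x_n) - f(x_{n-1}))

Iteration 1:
  f(0.150000) = -2.719125
  f(2.830000) = 17.316287
  x_2 = 2.830000 - 17.316287×(2.830000 - 0.150000)/(17.316287 - (-2.719125))
       = 0.513719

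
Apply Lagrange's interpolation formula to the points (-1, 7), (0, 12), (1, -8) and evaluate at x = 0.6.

Lagrange interpolation formula:
P(x) = Σ yᵢ × Lᵢ(x)
where Lᵢ(x) = Π_{j≠i} (x - xⱼ)/(xᵢ - xⱼ)

L_0(0.6) = (0.6 - 0)/(-1 - 0) × (0.6 - 1)/(-1 - 1) = -0.120000
L_1(0.6) = (0.6 - (-1))/(0 - (-1)) × (0.6 - 1)/(0 - 1) = 0.640000
L_2(0.6) = (0.6 - (-1))/(1 - (-1)) × (0.6 - 0)/(1 - 0) = 0.480000

P(0.6) = 7×L_0(0.6) + 12×L_1(0.6) + (-8)×L_2(0.6)
P(0.6) = 3.000000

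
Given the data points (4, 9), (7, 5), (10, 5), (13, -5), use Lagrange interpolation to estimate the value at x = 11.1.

Lagrange interpolation formula:
P(x) = Σ yᵢ × Lᵢ(x)
where Lᵢ(x) = Π_{j≠i} (x - xⱼ)/(xᵢ - xⱼ)

L_0(11.1) = (11.1 - 7)/(4 - 7) × (11.1 - 10)/(4 - 10) × (11.1 - 13)/(4 - 13) = 0.052895
L_1(11.1) = (11.1 - 4)/(7 - 4) × (11.1 - 10)/(7 - 10) × (11.1 - 13)/(7 - 13) = -0.274796
L_2(11.1) = (11.1 - 4)/(10 - 4) × (11.1 - 7)/(10 - 7) × (11.1 - 13)/(10 - 13) = 1.024241
L_3(11.1) = (11.1 - 4)/(13 - 4) × (11.1 - 7)/(13 - 7) × (11.1 - 10)/(13 - 10) = 0.197660

P(11.1) = 9×L_0(11.1) + 5×L_1(11.1) + 5×L_2(11.1) + (-5)×L_3(11.1)
P(11.1) = 3.234975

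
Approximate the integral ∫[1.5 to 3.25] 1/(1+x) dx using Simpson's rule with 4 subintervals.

f(x) = 1/(1+x)
a = 1.5, b = 3.25, n = 4
h = (b - a)/n = 0.437500

Simpson's rule: (h/3)[f(x₀) + 4f(x₁) + 2f(x₂) + ... + f(xₙ)]

x_0 = 1.5000, f(x_0) = 0.400000, coefficient = 1
x_1 = 1.9375, f(x_1) = 0.340426, coefficient = 4
x_2 = 2.3750, f(x_2) = 0.296296, coefficient = 2
x_3 = 2.8125, f(x_3) = 0.262295, coefficient = 4
x_4 = 3.2500, f(x_4) = 0.235294, coefficient = 1

I ≈ (0.437500/3) × 3.638769 = 0.530654
Exact value: 0.530628
Error: 0.000026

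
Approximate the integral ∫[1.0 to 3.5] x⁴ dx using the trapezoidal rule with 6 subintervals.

f(x) = x⁴
a = 1.0, b = 3.5, n = 6
h = (b - a)/n = 0.416667

Trapezoidal rule: (h/2)[f(x₀) + 2f(x₁) + 2f(x₂) + ... + f(xₙ)]

x_0 = 1.0000, f(x_0) = 1.000000, coefficient = 1
x_1 = 1.4167, f(x_1) = 4.027826, coefficient = 2
x_2 = 1.8333, f(x_2) = 11.297068, coefficient = 2
x_3 = 2.2500, f(x_3) = 25.628906, coefficient = 2
x_4 = 2.6667, f(x_4) = 50.567901, coefficient = 2
x_5 = 3.0833, f(x_5) = 90.381993, coefficient = 2
x_6 = 3.5000, f(x_6) = 150.062500, coefficient = 1

I ≈ (0.416667/2) × 514.869888 = 107.264560
Exact value: 104.843750
Error: 2.420810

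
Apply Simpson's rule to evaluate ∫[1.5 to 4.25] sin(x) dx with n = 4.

f(x) = sin(x)
a = 1.5, b = 4.25, n = 4
h = (b - a)/n = 0.687500

Simpson's rule: (h/3)[f(x₀) + 4f(x₁) + 2f(x₂) + ... + f(xₙ)]

x_0 = 1.5000, f(x_0) = 0.997495, coefficient = 1
x_1 = 2.1875, f(x_1) = 0.815789, coefficient = 4
x_2 = 2.8750, f(x_2) = 0.263446, coefficient = 2
x_3 = 3.5625, f(x_3) = -0.408589, coefficient = 4
x_4 = 4.2500, f(x_4) = -0.894989, coefficient = 1

I ≈ (0.687500/3) × 2.258200 = 0.517504
Exact value: 0.516825
Error: 0.000679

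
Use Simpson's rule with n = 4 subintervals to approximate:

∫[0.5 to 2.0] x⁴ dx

f(x) = x⁴
a = 0.5, b = 2.0, n = 4
h = (b - a)/n = 0.375000

Simpson's rule: (h/3)[f(x₀) + 4f(x₁) + 2f(x₂) + ... + f(xₙ)]

x_0 = 0.5000, f(x_0) = 0.062500, coefficient = 1
x_1 = 0.8750, f(x_1) = 0.586182, coefficient = 4
x_2 = 1.2500, f(x_2) = 2.441406, coefficient = 2
x_3 = 1.6250, f(x_3) = 6.972900, coefficient = 4
x_4 = 2.0000, f(x_4) = 16.000000, coefficient = 1

I ≈ (0.375000/3) × 51.181641 = 6.397705
Exact value: 6.393750
Error: 0.003955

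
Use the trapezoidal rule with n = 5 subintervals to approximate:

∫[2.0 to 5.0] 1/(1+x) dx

f(x) = 1/(1+x)
a = 2.0, b = 5.0, n = 5
h = (b - a)/n = 0.600000

Trapezoidal rule: (h/2)[f(x₀) + 2f(x₁) + 2f(x₂) + ... + f(xₙ)]

x_0 = 2.0000, f(x_0) = 0.333333, coefficient = 1
x_1 = 2.6000, f(x_1) = 0.277778, coefficient = 2
x_2 = 3.2000, f(x_2) = 0.238095, coefficient = 2
x_3 = 3.8000, f(x_3) = 0.208333, coefficient = 2
x_4 = 4.4000, f(x_4) = 0.185185, coefficient = 2
x_5 = 5.0000, f(x_5) = 0.166667, coefficient = 1

I ≈ (0.600000/2) × 2.318783 = 0.695635
Exact value: 0.693147
Error: 0.002488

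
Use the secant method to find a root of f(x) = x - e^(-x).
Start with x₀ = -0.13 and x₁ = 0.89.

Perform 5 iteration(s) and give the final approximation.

f(x) = x - e^(-x)
x₀ = -0.13, x₁ = 0.89

Secant formula: x_{n+1} = x_n - f(x_n)(x_n - x_{n-1})/(f(x_n) - f(x_{n-1}))

Iteration 1:
  f(-0.130000) = -1.268828
  f(0.890000) = 0.479344
  x_2 = 0.890000 - 0.479344×(0.890000 - (-0.130000))/(0.479344 - (-1.268828))
       = 0.610319
Iteration 2:
  f(0.890000) = 0.479344
  f(0.610319) = 0.067141
  x_3 = 0.610319 - 0.067141×(0.610319 - 0.890000)/(0.067141 - 0.479344)
       = 0.564763
Iteration 3:
  f(0.610319) = 0.067141
  f(0.564763) = -0.003731
  x_4 = 0.564763 - (-0.003731)×(0.564763 - 0.610319)/(-0.003731 - 0.067141)
       = 0.567162
Iteration 4:
  f(0.564763) = -0.003731
  f(0.567162) = 0.000029
  x_5 = 0.567162 - 0.000029×(0.567162 - 0.564763)/(0.000029 - (-0.003731))
       = 0.567143
Iteration 5:
  f(0.567162) = 0.000029
  f(0.567143) = 0.000000
  x_6 = 0.567143 - 0.000000×(0.567143 - 0.567162)/(0.000000 - 0.000029)
       = 0.567143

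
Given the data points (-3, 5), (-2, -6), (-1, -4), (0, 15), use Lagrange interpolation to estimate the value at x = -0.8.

Lagrange interpolation formula:
P(x) = Σ yᵢ × Lᵢ(x)
where Lᵢ(x) = Π_{j≠i} (x - xⱼ)/(xᵢ - xⱼ)

L_0(-0.8) = (-0.8 - (-2))/(-3 - (-2)) × (-0.8 - (-1))/(-3 - (-1)) × (-0.8 - 0)/(-3 - 0) = 0.032000
L_1(-0.8) = (-0.8 - (-3))/(-2 - (-3)) × (-0.8 - (-1))/(-2 - (-1)) × (-0.8 - 0)/(-2 - 0) = -0.176000
L_2(-0.8) = (-0.8 - (-3))/(-1 - (-3)) × (-0.8 - (-2))/(-1 - (-2)) × (-0.8 - 0)/(-1 - 0) = 1.056000
L_3(-0.8) = (-0.8 - (-3))/(0 - (-3)) × (-0.8 - (-2))/(0 - (-2)) × (-0.8 - (-1))/(0 - (-1)) = 0.088000

P(-0.8) = 5×L_0(-0.8) + (-6)×L_1(-0.8) + (-4)×L_2(-0.8) + 15×L_3(-0.8)
P(-0.8) = -1.688000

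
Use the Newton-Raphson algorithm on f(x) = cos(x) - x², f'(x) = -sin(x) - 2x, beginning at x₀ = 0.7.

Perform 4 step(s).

f(x) = cos(x) - x²
f'(x) = -sin(x) - 2x
x₀ = 0.7

Newton-Raphson formula: x_{n+1} = x_n - f(x_n)/f'(x_n)

Iteration 1:
  f(0.700000) = 0.274842
  f'(0.700000) = -2.044218
  x_1 = 0.700000 - 0.274842/(-2.044218) = 0.834449
Iteration 2:
  f(0.834449) = -0.024718
  f'(0.834449) = -2.409823
  x_2 = 0.834449 - (-0.024718)/(-2.409823) = 0.824191
Iteration 3:
  f(0.824191) = -0.000141
  f'(0.824191) = -2.382382
  x_3 = 0.824191 - (-0.000141)/(-2.382382) = 0.824132
Iteration 4:
  f(0.824132) = 0.000000
  f'(0.824132) = -2.382223
  x_4 = 0.824132 - 0.000000/(-2.382223) = 0.824132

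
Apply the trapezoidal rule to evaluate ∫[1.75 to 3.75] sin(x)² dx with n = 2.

f(x) = sin(x)²
a = 1.75, b = 3.75, n = 2
h = (b - a)/n = 1.000000

Trapezoidal rule: (h/2)[f(x₀) + 2f(x₁) + 2f(x₂) + ... + f(xₙ)]

x_0 = 1.7500, f(x_0) = 0.968228, coefficient = 1
x_1 = 2.7500, f(x_1) = 0.145665, coefficient = 2
x_2 = 3.7500, f(x_2) = 0.326682, coefficient = 1

I ≈ (1.000000/2) × 1.586241 = 0.793120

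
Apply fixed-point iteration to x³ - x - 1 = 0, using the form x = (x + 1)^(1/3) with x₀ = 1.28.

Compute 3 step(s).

Equation: x³ - x - 1 = 0
Fixed-point form: x = (x + 1)^(1/3)
x₀ = 1.28

x_1 = g(1.280000) = 1.316169
x_2 = g(1.316169) = 1.323092
x_3 = g(1.323092) = 1.324409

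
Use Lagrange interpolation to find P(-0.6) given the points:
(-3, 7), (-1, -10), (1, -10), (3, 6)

Lagrange interpolation formula:
P(x) = Σ yᵢ × Lᵢ(x)
where Lᵢ(x) = Π_{j≠i} (x - xⱼ)/(xᵢ - xⱼ)

L_0(-0.6) = (-0.6 - (-1))/(-3 - (-1)) × (-0.6 - 1)/(-3 - 1) × (-0.6 - 3)/(-3 - 3) = -0.048000
L_1(-0.6) = (-0.6 - (-3))/(-1 - (-3)) × (-0.6 - 1)/(-1 - 1) × (-0.6 - 3)/(-1 - 3) = 0.864000
L_2(-0.6) = (-0.6 - (-3))/(1 - (-3)) × (-0.6 - (-1))/(1 - (-1)) × (-0.6 - 3)/(1 - 3) = 0.216000
L_3(-0.6) = (-0.6 - (-3))/(3 - (-3)) × (-0.6 - (-1))/(3 - (-1)) × (-0.6 - 1)/(3 - 1) = -0.032000

P(-0.6) = 7×L_0(-0.6) + (-10)×L_1(-0.6) + (-10)×L_2(-0.6) + 6×L_3(-0.6)
P(-0.6) = -11.328000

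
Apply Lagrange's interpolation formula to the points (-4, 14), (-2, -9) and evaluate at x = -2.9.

Lagrange interpolation formula:
P(x) = Σ yᵢ × Lᵢ(x)
where Lᵢ(x) = Π_{j≠i} (x - xⱼ)/(xᵢ - xⱼ)

L_0(-2.9) = (-2.9 - (-2))/(-4 - (-2)) = 0.450000
L_1(-2.9) = (-2.9 - (-4))/(-2 - (-4)) = 0.550000

P(-2.9) = 14×L_0(-2.9) + (-9)×L_1(-2.9)
P(-2.9) = 1.350000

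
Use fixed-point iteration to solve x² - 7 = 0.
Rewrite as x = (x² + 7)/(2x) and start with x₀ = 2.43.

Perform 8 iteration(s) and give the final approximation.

Equation: x² - 7 = 0
Fixed-point form: x = (x² + 7)/(2x)
x₀ = 2.43

x_1 = g(2.430000) = 2.655329
x_2 = g(2.655329) = 2.645769
x_3 = g(2.645769) = 2.645751
x_4 = g(2.645751) = 2.645751
x_5 = g(2.645751) = 2.645751
x_6 = g(2.645751) = 2.645751
x_7 = g(2.645751) = 2.645751
x_8 = g(2.645751) = 2.645751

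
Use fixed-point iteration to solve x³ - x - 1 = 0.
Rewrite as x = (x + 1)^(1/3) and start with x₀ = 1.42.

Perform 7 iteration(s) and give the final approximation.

Equation: x³ - x - 1 = 0
Fixed-point form: x = (x + 1)^(1/3)
x₀ = 1.42

x_1 = g(1.420000) = 1.342575
x_2 = g(1.342575) = 1.328101
x_3 = g(1.328101) = 1.325360
x_4 = g(1.325360) = 1.324840
x_5 = g(1.324840) = 1.324741
x_6 = g(1.324741) = 1.324722
x_7 = g(1.324722) = 1.324719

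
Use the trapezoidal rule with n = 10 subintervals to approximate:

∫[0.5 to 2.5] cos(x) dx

f(x) = cos(x)
a = 0.5, b = 2.5, n = 10
h = (b - a)/n = 0.200000

Trapezoidal rule: (h/2)[f(x₀) + 2f(x₁) + 2f(x₂) + ... + f(xₙ)]

x_0 = 0.5000, f(x_0) = 0.877583, coefficient = 1
x_1 = 0.7000, f(x_1) = 0.764842, coefficient = 2
x_2 = 0.9000, f(x_2) = 0.621610, coefficient = 2
x_3 = 1.1000, f(x_3) = 0.453596, coefficient = 2
x_4 = 1.3000, f(x_4) = 0.267499, coefficient = 2
x_5 = 1.5000, f(x_5) = 0.070737, coefficient = 2
x_6 = 1.7000, f(x_6) = -0.128844, coefficient = 2
x_7 = 1.9000, f(x_7) = -0.323290, coefficient = 2
x_8 = 2.1000, f(x_8) = -0.504846, coefficient = 2
x_9 = 2.3000, f(x_9) = -0.666276, coefficient = 2
x_10 = 2.5000, f(x_10) = -0.801144, coefficient = 1

I ≈ (0.200000/2) × 1.186495 = 0.118650
Exact value: 0.119047
Error: 0.000397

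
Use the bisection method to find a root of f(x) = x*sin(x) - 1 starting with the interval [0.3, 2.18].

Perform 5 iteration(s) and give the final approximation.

f(x) = x*sin(x) - 1
Initial interval: [0.3, 2.18]

Iteration 1:
  c_1 = (0.300000 + 2.180000)/2 = 1.240000
  f(c_1) = f(1.240000) = 0.172772
  f(a) × f(c) < 0, new interval: [0.300000, 1.240000]
Iteration 2:
  c_2 = (0.300000 + 1.240000)/2 = 0.770000
  f(c_2) = f(0.770000) = -0.463976
  f(a) × f(c) ≥ 0, new interval: [0.770000, 1.240000]
Iteration 3:
  c_3 = (0.770000 + 1.240000)/2 = 1.005000
  f(c_3) = f(1.005000) = -0.151617
  f(a) × f(c) ≥ 0, new interval: [1.005000, 1.240000]
Iteration 4:
  c_4 = (1.005000 + 1.240000)/2 = 1.122500
  f(c_4) = f(1.122500) = 0.011582
  f(a) × f(c) < 0, new interval: [1.005000, 1.122500]
Iteration 5:
  c_5 = (1.005000 + 1.122500)/2 = 1.063750
  f(c_5) = f(1.063750) = -0.070088
  f(a) × f(c) ≥ 0, new interval: [1.063750, 1.122500]

After 5 iteration(s), the approximation is c_5 = 1.063750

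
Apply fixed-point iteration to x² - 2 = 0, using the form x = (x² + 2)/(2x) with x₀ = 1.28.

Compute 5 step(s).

Equation: x² - 2 = 0
Fixed-point form: x = (x² + 2)/(2x)
x₀ = 1.28

x_1 = g(1.280000) = 1.421250
x_2 = g(1.421250) = 1.414231
x_3 = g(1.414231) = 1.414214
x_4 = g(1.414214) = 1.414214
x_5 = g(1.414214) = 1.414214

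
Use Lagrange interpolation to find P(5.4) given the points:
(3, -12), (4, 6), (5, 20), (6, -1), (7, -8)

Lagrange interpolation formula:
P(x) = Σ yᵢ × Lᵢ(x)
where Lᵢ(x) = Π_{j≠i} (x - xⱼ)/(xᵢ - xⱼ)

L_0(5.4) = (5.4 - 4)/(3 - 4) × (5.4 - 5)/(3 - 5) × (5.4 - 6)/(3 - 6) × (5.4 - 7)/(3 - 7) = 0.022400
L_1(5.4) = (5.4 - 3)/(4 - 3) × (5.4 - 5)/(4 - 5) × (5.4 - 6)/(4 - 6) × (5.4 - 7)/(4 - 7) = -0.153600
L_2(5.4) = (5.4 - 3)/(5 - 3) × (5.4 - 4)/(5 - 4) × (5.4 - 6)/(5 - 6) × (5.4 - 7)/(5 - 7) = 0.806400
L_3(5.4) = (5.4 - 3)/(6 - 3) × (5.4 - 4)/(6 - 4) × (5.4 - 5)/(6 - 5) × (5.4 - 7)/(6 - 7) = 0.358400
L_4(5.4) = (5.4 - 3)/(7 - 3) × (5.4 - 4)/(7 - 4) × (5.4 - 5)/(7 - 5) × (5.4 - 6)/(7 - 6) = -0.033600

P(5.4) = (-12)×L_0(5.4) + 6×L_1(5.4) + 20×L_2(5.4) + (-1)×L_3(5.4) + (-8)×L_4(5.4)
P(5.4) = 14.848000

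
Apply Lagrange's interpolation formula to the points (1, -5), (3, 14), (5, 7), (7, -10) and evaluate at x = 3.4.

Lagrange interpolation formula:
P(x) = Σ yᵢ × Lᵢ(x)
where Lᵢ(x) = Π_{j≠i} (x - xⱼ)/(xᵢ - xⱼ)

L_0(3.4) = (3.4 - 3)/(1 - 3) × (3.4 - 5)/(1 - 5) × (3.4 - 7)/(1 - 7) = -0.048000
L_1(3.4) = (3.4 - 1)/(3 - 1) × (3.4 - 5)/(3 - 5) × (3.4 - 7)/(3 - 7) = 0.864000
L_2(3.4) = (3.4 - 1)/(5 - 1) × (3.4 - 3)/(5 - 3) × (3.4 - 7)/(5 - 7) = 0.216000
L_3(3.4) = (3.4 - 1)/(7 - 1) × (3.4 - 3)/(7 - 3) × (3.4 - 5)/(7 - 5) = -0.032000

P(3.4) = (-5)×L_0(3.4) + 14×L_1(3.4) + 7×L_2(3.4) + (-10)×L_3(3.4)
P(3.4) = 14.168000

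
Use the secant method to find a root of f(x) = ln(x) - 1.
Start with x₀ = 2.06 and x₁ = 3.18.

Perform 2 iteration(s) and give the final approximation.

f(x) = ln(x) - 1
x₀ = 2.06, x₁ = 3.18

Secant formula: x_{n+1} = x_n - f(x_n)(x_n - x_{n-1})/(f(x_n) - f(x_{n-1}))

Iteration 1:
  f(2.060000) = -0.277294
  f(3.180000) = 0.156881
  x_2 = 3.180000 - 0.156881×(3.180000 - 2.060000)/(0.156881 - (-0.277294))
       = 2.775309
Iteration 2:
  f(3.180000) = 0.156881
  f(2.775309) = 0.020762
  x_3 = 2.775309 - 0.020762×(2.775309 - 3.180000)/(0.020762 - 0.156881)
       = 2.713582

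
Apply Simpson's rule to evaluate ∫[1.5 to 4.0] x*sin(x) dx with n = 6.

f(x) = x*sin(x)
a = 1.5, b = 4.0, n = 6
h = (b - a)/n = 0.416667

Simpson's rule: (h/3)[f(x₀) + 4f(x₁) + 2f(x₂) + ... + f(xₙ)]

x_0 = 1.5000, f(x_0) = 1.496242, coefficient = 1
x_1 = 1.9167, f(x_1) = 1.803163, coefficient = 4
x_2 = 2.3333, f(x_2) = 1.687200, coefficient = 2
x_3 = 2.7500, f(x_3) = 1.049568, coefficient = 4
x_4 = 3.1667, f(x_4) = -0.079393, coefficient = 2
x_5 = 3.5833, f(x_5) = -1.531924, coefficient = 4
x_6 = 4.0000, f(x_6) = -3.027210, coefficient = 1

I ≈ (0.416667/3) × 6.967875 = 0.967760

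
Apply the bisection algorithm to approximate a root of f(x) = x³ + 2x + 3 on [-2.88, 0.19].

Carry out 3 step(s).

f(x) = x³ + 2x + 3
Initial interval: [-2.88, 0.19]

Iteration 1:
  c_1 = (-2.880000 + 0.190000)/2 = -1.345000
  f(c_1) = f(-1.345000) = -2.123139
  f(a) × f(c) ≥ 0, new interval: [-1.345000, 0.190000]
Iteration 2:
  c_2 = (-1.345000 + 0.190000)/2 = -0.577500
  f(c_2) = f(-0.577500) = 1.652400
  f(a) × f(c) < 0, new interval: [-1.345000, -0.577500]
Iteration 3:
  c_3 = (-1.345000 + (-0.577500))/2 = -0.961250
  f(c_3) = f(-0.961250) = 0.189303
  f(a) × f(c) < 0, new interval: [-1.345000, -0.961250]

After 3 iteration(s), the approximation is c_3 = -0.961250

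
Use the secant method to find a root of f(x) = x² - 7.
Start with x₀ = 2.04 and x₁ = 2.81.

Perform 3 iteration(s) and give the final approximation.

f(x) = x² - 7
x₀ = 2.04, x₁ = 2.81

Secant formula: x_{n+1} = x_n - f(x_n)(x_n - x_{n-1})/(f(x_n) - f(x_{n-1}))

Iteration 1:
  f(2.040000) = -2.838400
  f(2.810000) = 0.896100
  x_2 = 2.810000 - 0.896100×(2.810000 - 2.040000)/(0.896100 - (-2.838400))
       = 2.625237
Iteration 2:
  f(2.810000) = 0.896100
  f(2.625237) = -0.108130
  x_3 = 2.625237 - (-0.108130)×(2.625237 - 2.810000)/(-0.108130 - 0.896100)
       = 2.645131
Iteration 3:
  f(2.625237) = -0.108130
  f(2.645131) = -0.003280
  x_4 = 2.645131 - (-0.003280)×(2.645131 - 2.625237)/(-0.003280 - (-0.108130))
       = 2.645754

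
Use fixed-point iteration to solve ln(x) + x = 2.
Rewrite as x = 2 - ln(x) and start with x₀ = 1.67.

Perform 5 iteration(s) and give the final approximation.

Equation: ln(x) + x = 2
Fixed-point form: x = 2 - ln(x)
x₀ = 1.67

x_1 = g(1.670000) = 1.487176
x_2 = g(1.487176) = 1.603121
x_3 = g(1.603121) = 1.528048
x_4 = g(1.528048) = 1.576009
x_5 = g(1.576009) = 1.545104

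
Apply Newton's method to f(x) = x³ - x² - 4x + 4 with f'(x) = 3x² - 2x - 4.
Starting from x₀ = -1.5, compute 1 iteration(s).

f(x) = x³ - x² - 4x + 4
f'(x) = 3x² - 2x - 4
x₀ = -1.5

Newton-Raphson formula: x_{n+1} = x_n - f(x_n)/f'(x_n)

Iteration 1:
  f(-1.500000) = 4.375000
  f'(-1.500000) = 5.750000
  x_1 = -1.500000 - 4.375000/5.750000 = -2.260870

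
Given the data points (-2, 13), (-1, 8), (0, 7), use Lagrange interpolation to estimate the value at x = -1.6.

Lagrange interpolation formula:
P(x) = Σ yᵢ × Lᵢ(x)
where Lᵢ(x) = Π_{j≠i} (x - xⱼ)/(xᵢ - xⱼ)

L_0(-1.6) = (-1.6 - (-1))/(-2 - (-1)) × (-1.6 - 0)/(-2 - 0) = 0.480000
L_1(-1.6) = (-1.6 - (-2))/(-1 - (-2)) × (-1.6 - 0)/(-1 - 0) = 0.640000
L_2(-1.6) = (-1.6 - (-2))/(0 - (-2)) × (-1.6 - (-1))/(0 - (-1)) = -0.120000

P(-1.6) = 13×L_0(-1.6) + 8×L_1(-1.6) + 7×L_2(-1.6)
P(-1.6) = 10.520000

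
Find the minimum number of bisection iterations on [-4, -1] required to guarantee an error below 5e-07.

We need (b-a)/2^n ≤ 5e-07
(-1 - (-4))/2^n ≤ 5e-07
3/2^n ≤ 5e-07
2^n ≥ 6000000
n ≥ log₂(6000000) = 22.52
n ≥ 23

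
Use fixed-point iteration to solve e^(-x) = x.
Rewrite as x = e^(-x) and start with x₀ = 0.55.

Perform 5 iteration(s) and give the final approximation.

Equation: e^(-x) = x
Fixed-point form: x = e^(-x)
x₀ = 0.55

x_1 = g(0.550000) = 0.576950
x_2 = g(0.576950) = 0.561609
x_3 = g(0.561609) = 0.570291
x_4 = g(0.570291) = 0.565361
x_5 = g(0.565361) = 0.568155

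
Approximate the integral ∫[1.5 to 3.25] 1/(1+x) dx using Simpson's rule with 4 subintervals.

f(x) = 1/(1+x)
a = 1.5, b = 3.25, n = 4
h = (b - a)/n = 0.437500

Simpson's rule: (h/3)[f(x₀) + 4f(x₁) + 2f(x₂) + ... + f(xₙ)]

x_0 = 1.5000, f(x_0) = 0.400000, coefficient = 1
x_1 = 1.9375, f(x_1) = 0.340426, coefficient = 4
x_2 = 2.3750, f(x_2) = 0.296296, coefficient = 2
x_3 = 2.8125, f(x_3) = 0.262295, coefficient = 4
x_4 = 3.2500, f(x_4) = 0.235294, coefficient = 1

I ≈ (0.437500/3) × 3.638769 = 0.530654
Exact value: 0.530628
Error: 0.000026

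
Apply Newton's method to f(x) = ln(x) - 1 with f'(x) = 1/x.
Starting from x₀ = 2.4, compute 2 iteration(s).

f(x) = ln(x) - 1
f'(x) = 1/x
x₀ = 2.4

Newton-Raphson formula: x_{n+1} = x_n - f(x_n)/f'(x_n)

Iteration 1:
  f(2.400000) = -0.124531
  f'(2.400000) = 0.416667
  x_1 = 2.400000 - (-0.124531)/0.416667 = 2.698875
Iteration 2:
  f(2.698875) = -0.007165
  f'(2.698875) = 0.370525
  x_2 = 2.698875 - (-0.007165)/0.370525 = 2.718212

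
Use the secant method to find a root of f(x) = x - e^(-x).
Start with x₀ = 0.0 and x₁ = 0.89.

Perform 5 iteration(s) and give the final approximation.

f(x) = x - e^(-x)
x₀ = 0.0, x₁ = 0.89

Secant formula: x_{n+1} = x_n - f(x_n)(x_n - x_{n-1})/(f(x_n) - f(x_{n-1}))

Iteration 1:
  f(0.000000) = -1.000000
  f(0.890000) = 0.479344
  x_2 = 0.890000 - 0.479344×(0.890000 - 0.000000)/(0.479344 - (-1.000000))
       = 0.601618
Iteration 2:
  f(0.890000) = 0.479344
  f(0.601618) = 0.053693
  x_3 = 0.601618 - 0.053693×(0.601618 - 0.890000)/(0.053693 - 0.479344)
       = 0.565240
Iteration 3:
  f(0.601618) = 0.053693
  f(0.565240) = -0.002984
  x_4 = 0.565240 - (-0.002984)×(0.565240 - 0.601618)/(-0.002984 - 0.053693)
       = 0.567155
Iteration 4:
  f(0.565240) = -0.002984
  f(0.567155) = 0.000019
  x_5 = 0.567155 - 0.000019×(0.567155 - 0.565240)/(0.000019 - (-0.002984))
       = 0.567143
Iteration 5:
  f(0.567155) = 0.000019
  f(0.567143) = 0.000000
  x_6 = 0.567143 - 0.000000×(0.567143 - 0.567155)/(0.000000 - 0.000019)
       = 0.567143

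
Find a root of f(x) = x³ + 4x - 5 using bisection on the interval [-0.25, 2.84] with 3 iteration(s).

f(x) = x³ + 4x - 5
Initial interval: [-0.25, 2.84]

Iteration 1:
  c_1 = (-0.250000 + 2.840000)/2 = 1.295000
  f(c_1) = f(1.295000) = 2.351747
  f(a) × f(c) < 0, new interval: [-0.250000, 1.295000]
Iteration 2:
  c_2 = (-0.250000 + 1.295000)/2 = 0.522500
  f(c_2) = f(0.522500) = -2.767354
  f(a) × f(c) ≥ 0, new interval: [0.522500, 1.295000]
Iteration 3:
  c_3 = (0.522500 + 1.295000)/2 = 0.908750
  f(c_3) = f(0.908750) = -0.614530
  f(a) × f(c) ≥ 0, new interval: [0.908750, 1.295000]

After 3 iteration(s), the approximation is c_3 = 0.908750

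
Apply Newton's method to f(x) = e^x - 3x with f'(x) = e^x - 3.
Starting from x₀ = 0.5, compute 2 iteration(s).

f(x) = e^x - 3x
f'(x) = e^x - 3
x₀ = 0.5

Newton-Raphson formula: x_{n+1} = x_n - f(x_n)/f'(x_n)

Iteration 1:
  f(0.500000) = 0.148721
  f'(0.500000) = -1.351279
  x_1 = 0.500000 - 0.148721/(-1.351279) = 0.610060
Iteration 2:
  f(0.610060) = 0.010362
  f'(0.610060) = -1.159459
  x_2 = 0.610060 - 0.010362/(-1.159459) = 0.618997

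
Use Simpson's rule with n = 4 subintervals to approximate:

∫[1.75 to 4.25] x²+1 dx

f(x) = x²+1
a = 1.75, b = 4.25, n = 4
h = (b - a)/n = 0.625000

Simpson's rule: (h/3)[f(x₀) + 4f(x₁) + 2f(x₂) + ... + f(xₙ)]

x_0 = 1.7500, f(x_0) = 4.062500, coefficient = 1
x_1 = 2.3750, f(x_1) = 6.640625, coefficient = 4
x_2 = 3.0000, f(x_2) = 10.000000, coefficient = 2
x_3 = 3.6250, f(x_3) = 14.140625, coefficient = 4
x_4 = 4.2500, f(x_4) = 19.062500, coefficient = 1

I ≈ (0.625000/3) × 126.250000 = 26.302083
Exact value: 26.302083
Error: 0.000000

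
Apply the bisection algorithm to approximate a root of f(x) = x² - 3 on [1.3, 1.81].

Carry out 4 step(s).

f(x) = x² - 3
Initial interval: [1.3, 1.81]

Iteration 1:
  c_1 = (1.300000 + 1.810000)/2 = 1.555000
  f(c_1) = f(1.555000) = -0.581975
  f(a) × f(c) ≥ 0, new interval: [1.555000, 1.810000]
Iteration 2:
  c_2 = (1.555000 + 1.810000)/2 = 1.682500
  f(c_2) = f(1.682500) = -0.169194
  f(a) × f(c) ≥ 0, new interval: [1.682500, 1.810000]
Iteration 3:
  c_3 = (1.682500 + 1.810000)/2 = 1.746250
  f(c_3) = f(1.746250) = 0.049389
  f(a) × f(c) < 0, new interval: [1.682500, 1.746250]
Iteration 4:
  c_4 = (1.682500 + 1.746250)/2 = 1.714375
  f(c_4) = f(1.714375) = -0.060918
  f(a) × f(c) ≥ 0, new interval: [1.714375, 1.746250]

After 4 iteration(s), the approximation is c_4 = 1.714375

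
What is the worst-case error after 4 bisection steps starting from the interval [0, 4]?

Bisection error bound: |error| ≤ (b-a)/2^n
|error| ≤ (4 - 0)/2^4 = 4/2^4
|error| ≤ 0.2500000000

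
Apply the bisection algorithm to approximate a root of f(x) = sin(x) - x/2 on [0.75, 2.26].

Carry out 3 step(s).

f(x) = sin(x) - x/2
Initial interval: [0.75, 2.26]

Iteration 1:
  c_1 = (0.750000 + 2.260000)/2 = 1.505000
  f(c_1) = f(1.505000) = 0.245336
  f(a) × f(c) ≥ 0, new interval: [1.505000, 2.260000]
Iteration 2:
  c_2 = (1.505000 + 2.260000)/2 = 1.882500
  f(c_2) = f(1.882500) = 0.010562
  f(a) × f(c) ≥ 0, new interval: [1.882500, 2.260000]
Iteration 3:
  c_3 = (1.882500 + 2.260000)/2 = 2.071250
  f(c_3) = f(2.071250) = -0.158260
  f(a) × f(c) < 0, new interval: [1.882500, 2.071250]

After 3 iteration(s), the approximation is c_3 = 2.071250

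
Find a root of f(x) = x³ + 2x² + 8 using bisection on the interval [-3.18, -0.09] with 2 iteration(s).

f(x) = x³ + 2x² + 8
Initial interval: [-3.18, -0.09]

Iteration 1:
  c_1 = (-3.180000 + (-0.090000))/2 = -1.635000
  f(c_1) = f(-1.635000) = 8.975727
  f(a) × f(c) < 0, new interval: [-3.180000, -1.635000]
Iteration 2:
  c_2 = (-3.180000 + (-1.635000))/2 = -2.407500
  f(c_2) = f(-2.407500) = 5.638107
  f(a) × f(c) < 0, new interval: [-3.180000, -2.407500]

After 2 iteration(s), the approximation is c_2 = -2.407500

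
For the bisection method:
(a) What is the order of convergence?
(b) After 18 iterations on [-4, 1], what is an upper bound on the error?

(a) Bisection has linear (order 1) convergence; the error is halved each step.

(b) Error bound = (b-a)/2^n = (1 - (-4))/2^{18}
    = 5/2^{18}

(a) 1 (linear); (b) error ≤ 1.91e-05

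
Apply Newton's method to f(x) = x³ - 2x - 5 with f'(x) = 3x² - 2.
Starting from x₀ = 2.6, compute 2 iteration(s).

f(x) = x³ - 2x - 5
f'(x) = 3x² - 2
x₀ = 2.6

Newton-Raphson formula: x_{n+1} = x_n - f(x_n)/f'(x_n)

Iteration 1:
  f(2.600000) = 7.376000
  f'(2.600000) = 18.280000
  x_1 = 2.600000 - 7.376000/18.280000 = 2.196499
Iteration 2:
  f(2.196499) = 1.204247
  f'(2.196499) = 12.473822
  x_2 = 2.196499 - 1.204247/12.473822 = 2.099957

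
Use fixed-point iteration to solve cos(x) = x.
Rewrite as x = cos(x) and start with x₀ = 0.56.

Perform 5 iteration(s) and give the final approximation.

Equation: cos(x) = x
Fixed-point form: x = cos(x)
x₀ = 0.56

x_1 = g(0.560000) = 0.847255
x_2 = g(0.847255) = 0.662043
x_3 = g(0.662043) = 0.788738
x_4 = g(0.788738) = 0.704741
x_5 = g(0.704741) = 0.761779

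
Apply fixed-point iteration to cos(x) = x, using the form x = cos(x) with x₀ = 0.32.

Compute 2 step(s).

Equation: cos(x) = x
Fixed-point form: x = cos(x)
x₀ = 0.32

x_1 = g(0.320000) = 0.949235
x_2 = g(0.949235) = 0.582305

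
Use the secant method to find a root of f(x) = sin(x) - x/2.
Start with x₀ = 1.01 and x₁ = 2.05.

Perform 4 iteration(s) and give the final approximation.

f(x) = sin(x) - x/2
x₀ = 1.01, x₁ = 2.05

Secant formula: x_{n+1} = x_n - f(x_n)(x_n - x_{n-1})/(f(x_n) - f(x_{n-1}))

Iteration 1:
  f(1.010000) = 0.341832
  f(2.050000) = -0.137638
  x_2 = 2.050000 - (-0.137638)×(2.050000 - 1.010000)/(-0.137638 - 0.341832)
       = 1.751455
Iteration 2:
  f(2.050000) = -0.137638
  f(1.751455) = 0.107998
  x_3 = 1.751455 - 0.107998×(1.751455 - 2.050000)/(0.107998 - (-0.137638))
       = 1.882716
Iteration 3:
  f(1.751455) = 0.107998
  f(1.882716) = 0.010389
  x_4 = 1.882716 - 0.010389×(1.882716 - 1.751455)/(0.010389 - 0.107998)
       = 1.896686
Iteration 4:
  f(1.882716) = 0.010389
  f(1.896686) = -0.000976
  x_5 = 1.896686 - (-0.000976)×(1.896686 - 1.882716)/(-0.000976 - 0.010389)
       = 1.895485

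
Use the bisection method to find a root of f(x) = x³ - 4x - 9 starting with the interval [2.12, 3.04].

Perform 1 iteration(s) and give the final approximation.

f(x) = x³ - 4x - 9
Initial interval: [2.12, 3.04]

Iteration 1:
  c_1 = (2.120000 + 3.040000)/2 = 2.580000
  f(c_1) = f(2.580000) = -2.146488
  f(a) × f(c) ≥ 0, new interval: [2.580000, 3.040000]

After 1 iteration(s), the approximation is c_1 = 2.580000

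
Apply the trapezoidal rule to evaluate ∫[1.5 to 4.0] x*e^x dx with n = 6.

f(x) = x*e^x
a = 1.5, b = 4.0, n = 6
h = (b - a)/n = 0.416667

Trapezoidal rule: (h/2)[f(x₀) + 2f(x₁) + 2f(x₂) + ... + f(xₙ)]

x_0 = 1.5000, f(x_0) = 6.722534, coefficient = 1
x_1 = 1.9167, f(x_1) = 13.029998, coefficient = 2
x_2 = 2.3333, f(x_2) = 24.061937, coefficient = 2
x_3 = 2.7500, f(x_3) = 43.017238, coefficient = 2
x_4 = 3.1667, f(x_4) = 75.139484, coefficient = 2
x_5 = 3.5833, f(x_5) = 128.976059, coefficient = 2
x_6 = 4.0000, f(x_6) = 218.392600, coefficient = 1

I ≈ (0.416667/2) × 793.564565 = 165.325951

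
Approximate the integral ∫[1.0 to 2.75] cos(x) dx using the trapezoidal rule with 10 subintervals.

f(x) = cos(x)
a = 1.0, b = 2.75, n = 10
h = (b - a)/n = 0.175000

Trapezoidal rule: (h/2)[f(x₀) + 2f(x₁) + 2f(x₂) + ... + f(xₙ)]

x_0 = 1.0000, f(x_0) = 0.540302, coefficient = 1
x_1 = 1.1750, f(x_1) = 0.385543, coefficient = 2
x_2 = 1.3500, f(x_2) = 0.219007, coefficient = 2
x_3 = 1.5250, f(x_3) = 0.045780, coefficient = 2
x_4 = 1.7000, f(x_4) = -0.128844, coefficient = 2
x_5 = 1.8750, f(x_5) = -0.299534, coefficient = 2
x_6 = 2.0500, f(x_6) = -0.461073, coefficient = 2
x_7 = 2.2250, f(x_7) = -0.608528, coefficient = 2
x_8 = 2.4000, f(x_8) = -0.737394, coefficient = 2
x_9 = 2.5750, f(x_9) = -0.843735, coefficient = 2
x_10 = 2.7500, f(x_10) = -0.924302, coefficient = 1

I ≈ (0.175000/2) × -5.241553 = -0.458636
Exact value: -0.459810
Error: 0.001174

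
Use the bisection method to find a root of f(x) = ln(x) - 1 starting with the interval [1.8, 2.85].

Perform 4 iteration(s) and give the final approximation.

f(x) = ln(x) - 1
Initial interval: [1.8, 2.85]

Iteration 1:
  c_1 = (1.800000 + 2.850000)/2 = 2.325000
  f(c_1) = f(2.325000) = -0.156280
  f(a) × f(c) ≥ 0, new interval: [2.325000, 2.850000]
Iteration 2:
  c_2 = (2.325000 + 2.850000)/2 = 2.587500
  f(c_2) = f(2.587500) = -0.049308
  f(a) × f(c) ≥ 0, new interval: [2.587500, 2.850000]
Iteration 3:
  c_3 = (2.587500 + 2.850000)/2 = 2.718750
  f(c_3) = f(2.718750) = 0.000172
  f(a) × f(c) < 0, new interval: [2.587500, 2.718750]
Iteration 4:
  c_4 = (2.587500 + 2.718750)/2 = 2.653125
  f(c_4) = f(2.653125) = -0.024262
  f(a) × f(c) ≥ 0, new interval: [2.653125, 2.718750]

After 4 iteration(s), the approximation is c_4 = 2.653125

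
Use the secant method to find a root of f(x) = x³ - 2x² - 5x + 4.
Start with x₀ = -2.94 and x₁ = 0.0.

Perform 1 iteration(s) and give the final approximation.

f(x) = x³ - 2x² - 5x + 4
x₀ = -2.94, x₁ = 0.0

Secant formula: x_{n+1} = x_n - f(x_n)(x_n - x_{n-1})/(f(x_n) - f(x_{n-1}))

Iteration 1:
  f(-2.940000) = -23.999384
  f(0.000000) = 4.000000
  x_2 = 0.000000 - 4.000000×(0.000000 - (-2.940000))/(4.000000 - (-23.999384))
       = -0.420009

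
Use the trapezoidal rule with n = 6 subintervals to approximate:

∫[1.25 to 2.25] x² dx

f(x) = x²
a = 1.25, b = 2.25, n = 6
h = (b - a)/n = 0.166667

Trapezoidal rule: (h/2)[f(x₀) + 2f(x₁) + 2f(x₂) + ... + f(xₙ)]

x_0 = 1.2500, f(x_0) = 1.562500, coefficient = 1
x_1 = 1.4167, f(x_1) = 2.006944, coefficient = 2
x_2 = 1.5833, f(x_2) = 2.506944, coefficient = 2
x_3 = 1.7500, f(x_3) = 3.062500, coefficient = 2
x_4 = 1.9167, f(x_4) = 3.673611, coefficient = 2
x_5 = 2.0833, f(x_5) = 4.340278, coefficient = 2
x_6 = 2.2500, f(x_6) = 5.062500, coefficient = 1

I ≈ (0.166667/2) × 37.805556 = 3.150463
Exact value: 3.145833
Error: 0.004630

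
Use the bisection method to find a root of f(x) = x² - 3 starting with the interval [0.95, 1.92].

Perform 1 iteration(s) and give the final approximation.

f(x) = x² - 3
Initial interval: [0.95, 1.92]

Iteration 1:
  c_1 = (0.950000 + 1.920000)/2 = 1.435000
  f(c_1) = f(1.435000) = -0.940775
  f(a) × f(c) ≥ 0, new interval: [1.435000, 1.920000]

After 1 iteration(s), the approximation is c_1 = 1.435000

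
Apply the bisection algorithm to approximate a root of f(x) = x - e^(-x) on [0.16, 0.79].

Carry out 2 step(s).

f(x) = x - e^(-x)
Initial interval: [0.16, 0.79]

Iteration 1:
  c_1 = (0.160000 + 0.790000)/2 = 0.475000
  f(c_1) = f(0.475000) = -0.146885
  f(a) × f(c) ≥ 0, new interval: [0.475000, 0.790000]
Iteration 2:
  c_2 = (0.475000 + 0.790000)/2 = 0.632500
  f(c_2) = f(0.632500) = 0.101238
  f(a) × f(c) < 0, new interval: [0.475000, 0.632500]

After 2 iteration(s), the approximation is c_2 = 0.632500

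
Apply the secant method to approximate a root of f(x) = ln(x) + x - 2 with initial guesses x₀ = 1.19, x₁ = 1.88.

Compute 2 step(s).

f(x) = ln(x) + x - 2
x₀ = 1.19, x₁ = 1.88

Secant formula: x_{n+1} = x_n - f(x_n)(x_n - x_{n-1})/(f(x_n) - f(x_{n-1}))

Iteration 1:
  f(1.190000) = -0.636047
  f(1.880000) = 0.511272
  x_2 = 1.880000 - 0.511272×(1.880000 - 1.190000)/(0.511272 - (-0.636047))
       = 1.572520
Iteration 2:
  f(1.880000) = 0.511272
  f(1.572520) = 0.025199
  x_3 = 1.572520 - 0.025199×(1.572520 - 1.880000)/(0.025199 - 0.511272)
       = 1.556579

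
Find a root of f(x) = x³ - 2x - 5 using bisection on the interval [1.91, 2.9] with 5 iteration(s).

f(x) = x³ - 2x - 5
Initial interval: [1.91, 2.9]

Iteration 1:
  c_1 = (1.910000 + 2.900000)/2 = 2.405000
  f(c_1) = f(2.405000) = 4.100580
  f(a) × f(c) < 0, new interval: [1.910000, 2.405000]
Iteration 2:
  c_2 = (1.910000 + 2.405000)/2 = 2.157500
  f(c_2) = f(2.157500) = 0.727744
  f(a) × f(c) < 0, new interval: [1.910000, 2.157500]
Iteration 3:
  c_3 = (1.910000 + 2.157500)/2 = 2.033750
  f(c_3) = f(2.033750) = -0.655627
  f(a) × f(c) ≥ 0, new interval: [2.033750, 2.157500]
Iteration 4:
  c_4 = (2.033750 + 2.157500)/2 = 2.095625
  f(c_4) = f(2.095625) = 0.011989
  f(a) × f(c) < 0, new interval: [2.033750, 2.095625]
Iteration 5:
  c_5 = (2.033750 + 2.095625)/2 = 2.064687
  f(c_5) = f(2.064687) = -0.327747
  f(a) × f(c) ≥ 0, new interval: [2.064687, 2.095625]

After 5 iteration(s), the approximation is c_5 = 2.064687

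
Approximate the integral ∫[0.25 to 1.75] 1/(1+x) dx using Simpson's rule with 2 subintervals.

f(x) = 1/(1+x)
a = 0.25, b = 1.75, n = 2
h = (b - a)/n = 0.750000

Simpson's rule: (h/3)[f(x₀) + 4f(x₁) + 2f(x₂) + ... + f(xₙ)]

x_0 = 0.2500, f(x_0) = 0.800000, coefficient = 1
x_1 = 1.0000, f(x_1) = 0.500000, coefficient = 4
x_2 = 1.7500, f(x_2) = 0.363636, coefficient = 1

I ≈ (0.750000/3) × 3.163636 = 0.790909
Exact value: 0.788457
Error: 0.002452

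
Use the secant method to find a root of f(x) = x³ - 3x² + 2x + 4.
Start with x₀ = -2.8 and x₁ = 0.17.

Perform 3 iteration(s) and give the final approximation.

f(x) = x³ - 3x² + 2x + 4
x₀ = -2.8, x₁ = 0.17

Secant formula: x_{n+1} = x_n - f(x_n)(x_n - x_{n-1})/(f(x_n) - f(x_{n-1}))

Iteration 1:
  f(-2.800000) = -47.072000
  f(0.170000) = 4.258213
  x_2 = 0.170000 - 4.258213×(0.170000 - (-2.800000))/(4.258213 - (-47.072000))
       = -0.076383
Iteration 2:
  f(0.170000) = 4.258213
  f(-0.076383) = 3.829285
  x_3 = -0.076383 - 3.829285×(-0.076383 - 0.170000)/(3.829285 - 4.258213)
       = -2.275986
Iteration 3:
  f(-0.076383) = 3.829285
  f(-2.275986) = -27.882174
  x_4 = -2.275986 - (-27.882174)×(-2.275986 - (-0.076383))/(-27.882174 - 3.829285)
       = -0.341994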